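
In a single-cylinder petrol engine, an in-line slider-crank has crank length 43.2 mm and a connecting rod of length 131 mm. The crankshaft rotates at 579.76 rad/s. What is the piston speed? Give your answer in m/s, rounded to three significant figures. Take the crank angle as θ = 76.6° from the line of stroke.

ω = 579.8 rad/s
For an in-line slider-crank, x = r cosθ + √(L² − r² sin²θ), so v = −rω sinθ·[1 + r cosθ/√(L² − r² sin²θ)].
With r = 0.0432 m, L = 0.131 m, θ = 76.6°: √(L² − r² sin²θ) = 0.12408 m.
v = −0.0432·579.8·0.97278·[1 + 0.0432·0.23175/0.12408] = -26.33 m/s.
|v| = 26.33 m/s.

26.3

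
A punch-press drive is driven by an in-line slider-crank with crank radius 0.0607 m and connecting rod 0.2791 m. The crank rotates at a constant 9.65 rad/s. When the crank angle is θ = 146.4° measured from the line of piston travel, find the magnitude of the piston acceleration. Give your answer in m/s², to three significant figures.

4.22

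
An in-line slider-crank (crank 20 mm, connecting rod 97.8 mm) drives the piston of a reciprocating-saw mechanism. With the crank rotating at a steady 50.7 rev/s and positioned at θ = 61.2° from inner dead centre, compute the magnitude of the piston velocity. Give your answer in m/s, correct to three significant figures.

6.14

ω = 2π·50.7 = 318.6 rad/s
For an in-line slider-crank, x = r cosθ + √(L² − r² sin²θ), so v = −rω sinθ·[1 + r cosθ/√(L² − r² sin²θ)].
With r = 0.02 m, L = 0.0978 m, θ = 61.2°: √(L² − r² sin²θ) = 0.096217 m.
v = −0.02·318.6·0.87631·[1 + 0.02·0.48175/0.096217] = -6.1422 m/s.
|v| = 6.1422 m/s.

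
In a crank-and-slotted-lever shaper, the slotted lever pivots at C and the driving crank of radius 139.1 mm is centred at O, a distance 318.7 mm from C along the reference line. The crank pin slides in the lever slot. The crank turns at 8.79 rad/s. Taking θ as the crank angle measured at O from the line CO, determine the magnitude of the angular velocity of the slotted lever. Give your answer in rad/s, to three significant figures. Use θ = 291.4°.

ω = 8.79 rad/s
Crank pin A relative to C: A = (d + r cosθ, r sinθ); lever angle φ = atan2(r sinθ, d + r cosθ).
Differentiating tanφ: φ̇ = rω(d cosθ + r)/(d² + r² + 2dr cosθ).
d² + r² + 2dr cosθ = |CA|² = 0.153269 m²;  d cosθ + r = +0.25539 m.
|ω_lever| = |0.1391·8.79·+0.25539| / 0.153269 = 2.0373 rad/s.

2.04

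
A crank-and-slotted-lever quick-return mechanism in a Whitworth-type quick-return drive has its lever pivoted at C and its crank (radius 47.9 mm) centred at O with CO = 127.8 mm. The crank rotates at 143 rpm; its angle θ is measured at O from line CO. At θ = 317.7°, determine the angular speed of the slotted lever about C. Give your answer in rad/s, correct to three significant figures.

3.69

ω = 14.97 rad/s (from 143 rpm).
Crank pin A relative to C: A = (d + r cosθ, r sinθ); lever angle φ = atan2(r sinθ, d + r cosθ).
Differentiating tanφ: φ̇ = rω(d cosθ + r)/(d² + r² + 2dr cosθ).
d² + r² + 2dr cosθ = |CA|² = 0.0276827 m²;  d cosθ + r = +0.14242 m.
|ω_lever| = |0.0479·14.97·+0.14242| / 0.0276827 = 3.6904 rad/s.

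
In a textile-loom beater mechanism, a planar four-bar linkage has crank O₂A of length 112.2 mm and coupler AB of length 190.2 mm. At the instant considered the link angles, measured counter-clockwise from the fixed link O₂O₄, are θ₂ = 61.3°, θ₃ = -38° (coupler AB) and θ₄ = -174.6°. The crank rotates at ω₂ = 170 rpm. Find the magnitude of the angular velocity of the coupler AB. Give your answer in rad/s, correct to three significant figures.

12.7

ω₂ = 17.8 rad/s (from 170 rpm).
Differentiating the loop-closure r₂e^{iθ₂}+r₃e^{iθ₃}=r₁+r₄e^{iθ₄} gives r₂ω₂e^{iθ₂}+r₃ω₃e^{iθ₃}=r₄ω₄e^{iθ₄}.
Eliminating the other unknown: ω₃ = r₂ω₂ sin(θ₄−θ₂) / [r₃ sin(θ₃−θ₄)].
Numerator sine = +0.82806; denominator sine = +0.68709.
Result = 0.1122·17.8·(+0.82806) / (0.1902·(+0.68709)) = +12.656 rad/s; magnitude 12.656 rad/s.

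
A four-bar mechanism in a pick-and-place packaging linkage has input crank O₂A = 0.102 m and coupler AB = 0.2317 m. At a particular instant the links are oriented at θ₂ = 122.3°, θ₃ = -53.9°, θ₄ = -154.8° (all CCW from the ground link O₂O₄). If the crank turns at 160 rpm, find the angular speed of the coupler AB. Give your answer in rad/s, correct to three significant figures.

ω₂ = 16.76 rad/s (from 160 rpm).
Differentiating the loop-closure r₂e^{iθ₂}+r₃e^{iθ₃}=r₁+r₄e^{iθ₄} gives r₂ω₂e^{iθ₂}+r₃ω₃e^{iθ₃}=r₄ω₄e^{iθ₄}.
Eliminating the other unknown: ω₃ = r₂ω₂ sin(θ₄−θ₂) / [r₃ sin(θ₃−θ₄)].
Numerator sine = +0.99233; denominator sine = +0.98196.
Result = 0.102·16.76·(+0.99233) / (0.2317·(+0.98196)) = +7.454 rad/s; magnitude 7.454 rad/s.

7.45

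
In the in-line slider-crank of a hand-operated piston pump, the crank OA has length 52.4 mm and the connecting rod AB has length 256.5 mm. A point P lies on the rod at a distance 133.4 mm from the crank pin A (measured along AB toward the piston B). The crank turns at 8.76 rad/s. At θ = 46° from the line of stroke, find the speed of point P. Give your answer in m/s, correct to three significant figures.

0.386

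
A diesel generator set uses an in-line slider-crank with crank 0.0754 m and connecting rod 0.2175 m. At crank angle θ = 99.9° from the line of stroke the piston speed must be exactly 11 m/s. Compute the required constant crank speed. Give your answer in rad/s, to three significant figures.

158

For an in-line slider-crank, |v_piston| = rω|sinθ|·[1 + r cosθ/√(L² − r² sin²θ)].
With r = 0.0754 m, L = 0.2175 m, θ = 99.9°: the bracketed kinematic factor |dx/dθ| = 0.069567 m.
ω = v/|dx/dθ| = 11/0.069567 = 158.12 rad/s.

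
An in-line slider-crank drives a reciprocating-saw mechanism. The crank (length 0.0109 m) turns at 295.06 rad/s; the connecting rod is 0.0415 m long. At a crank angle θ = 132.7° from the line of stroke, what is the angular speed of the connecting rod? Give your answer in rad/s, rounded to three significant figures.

53.6

ω = 295.1 rad/s
The rod makes angle φ with the slider axis where L sinφ = r sinθ; differentiating, L cosφ·φ̇ = r ω cosθ.
L cosφ = √(L² − r² sin²θ) = 0.04072 m.
|ω_rod| = r ω |cosθ| / √(L² − r² sin²θ) = 0.0109·295.1·0.67816/0.04072 = 53.563 rad/s.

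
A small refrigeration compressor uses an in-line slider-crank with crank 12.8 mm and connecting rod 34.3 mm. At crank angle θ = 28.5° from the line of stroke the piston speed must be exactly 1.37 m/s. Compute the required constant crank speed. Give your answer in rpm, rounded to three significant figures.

1610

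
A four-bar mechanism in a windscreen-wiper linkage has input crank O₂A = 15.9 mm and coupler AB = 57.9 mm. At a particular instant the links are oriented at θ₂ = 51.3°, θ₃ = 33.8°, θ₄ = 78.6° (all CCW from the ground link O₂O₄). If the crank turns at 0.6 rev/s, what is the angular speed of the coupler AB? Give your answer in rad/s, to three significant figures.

ω₂ = 3.77 rad/s (from 0.6 rev/s).
Differentiating the loop-closure r₂e^{iθ₂}+r₃e^{iθ₃}=r₁+r₄e^{iθ₄} gives r₂ω₂e^{iθ₂}+r₃ω₃e^{iθ₃}=r₄ω₄e^{iθ₄}.
Eliminating the other unknown: ω₃ = r₂ω₂ sin(θ₄−θ₂) / [r₃ sin(θ₃−θ₄)].
Numerator sine = +0.45865; denominator sine = -0.70463.
Result = 0.0159·3.77·(+0.45865) / (0.0579·(-0.70463)) = -0.67386 rad/s; magnitude 0.67386 rad/s.

0.674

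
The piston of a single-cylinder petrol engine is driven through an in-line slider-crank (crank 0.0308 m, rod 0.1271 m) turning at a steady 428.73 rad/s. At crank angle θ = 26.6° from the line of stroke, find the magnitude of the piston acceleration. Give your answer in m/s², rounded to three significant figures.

ω = 428.7 rad/s
x(θ) = r cosθ + √(L² − r² sin²θ); with ω constant, a = ω²·d²x/dθ².
d²x/dθ² = −r cosθ − r²(cos2θ)/√u − r⁴ sin²2θ/(4u^{3/2}),  u = L² − r² sin²θ = 0.0159642 m².
Substituting r = 0.0308 m, L = 0.1271 m, θ = 26.6°: d²x/dθ² = -0.032109 m.
a = ω²·d²x/dθ² = (428.7)²·(-0.032109) = -5901.9 m/s²;  |a| = 5901.9 m/s².

5900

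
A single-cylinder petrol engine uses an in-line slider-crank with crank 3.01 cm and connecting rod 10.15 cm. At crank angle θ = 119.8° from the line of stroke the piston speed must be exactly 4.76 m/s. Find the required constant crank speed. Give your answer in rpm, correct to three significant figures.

For an in-line slider-crank, |v_piston| = rω|sinθ|·[1 + r cosθ/√(L² − r² sin²θ)].
With r = 0.0301 m, L = 0.1015 m, θ = 119.8°: the bracketed kinematic factor |dx/dθ| = 0.022136 m.
ω = v/|dx/dθ| = 4.76/0.022136 = 215.03 rad/s.
N = 60ω/(2π) = 2053.4 rpm.

2050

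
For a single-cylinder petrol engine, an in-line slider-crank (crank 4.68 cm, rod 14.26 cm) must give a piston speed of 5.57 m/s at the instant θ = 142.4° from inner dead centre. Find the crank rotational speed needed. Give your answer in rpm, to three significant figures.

2540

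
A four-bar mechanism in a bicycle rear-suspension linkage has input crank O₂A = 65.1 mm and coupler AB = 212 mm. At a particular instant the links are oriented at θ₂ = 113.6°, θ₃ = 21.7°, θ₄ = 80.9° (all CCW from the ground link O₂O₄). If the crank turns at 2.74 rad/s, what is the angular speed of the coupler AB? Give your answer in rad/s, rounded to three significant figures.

ω₂ = 2.74 rad/s
Differentiating the loop-closure r₂e^{iθ₂}+r₃e^{iθ₃}=r₁+r₄e^{iθ₄} gives r₂ω₂e^{iθ₂}+r₃ω₃e^{iθ₃}=r₄ω₄e^{iθ₄}.
Eliminating the other unknown: ω₃ = r₂ω₂ sin(θ₄−θ₂) / [r₃ sin(θ₃−θ₄)].
Numerator sine = -0.54024; denominator sine = -0.85896.
Result = 0.0651·2.74·(-0.54024) / (0.212·(-0.85896)) = +0.52919 rad/s; magnitude 0.52919 rad/s.

0.529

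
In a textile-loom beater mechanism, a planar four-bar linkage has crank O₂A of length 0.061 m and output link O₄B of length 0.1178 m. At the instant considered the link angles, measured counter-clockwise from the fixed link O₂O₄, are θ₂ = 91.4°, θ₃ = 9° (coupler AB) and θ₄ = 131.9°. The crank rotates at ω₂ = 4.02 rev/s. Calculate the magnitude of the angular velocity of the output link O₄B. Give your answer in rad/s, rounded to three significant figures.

ω₂ = 25.26 rad/s (from 4.02 rev/s).
Differentiating the loop-closure r₂e^{iθ₂}+r₃e^{iθ₃}=r₁+r₄e^{iθ₄} gives r₂ω₂e^{iθ₂}+r₃ω₃e^{iθ₃}=r₄ω₄e^{iθ₄}.
Eliminating the other unknown: ω₄ = r₂ω₂ sin(θ₂−θ₃) / [r₄ sin(θ₄−θ₃)].
Numerator sine = +0.99122; denominator sine = +0.83962.
Result = 0.061·25.26·(+0.99122) / (0.1178·(+0.83962)) = +15.441 rad/s; magnitude 15.441 rad/s.

15.4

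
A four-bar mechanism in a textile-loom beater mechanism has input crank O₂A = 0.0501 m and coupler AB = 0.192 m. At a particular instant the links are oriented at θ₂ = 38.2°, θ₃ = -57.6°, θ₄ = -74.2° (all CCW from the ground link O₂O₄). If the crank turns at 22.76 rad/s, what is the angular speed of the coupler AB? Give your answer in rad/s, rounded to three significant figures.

ω₂ = 22.76 rad/s
Differentiating the loop-closure r₂e^{iθ₂}+r₃e^{iθ₃}=r₁+r₄e^{iθ₄} gives r₂ω₂e^{iθ₂}+r₃ω₃e^{iθ₃}=r₄ω₄e^{iθ₄}.
Eliminating the other unknown: ω₃ = r₂ω₂ sin(θ₄−θ₂) / [r₃ sin(θ₃−θ₄)].
Numerator sine = -0.92455; denominator sine = +0.28569.
Result = 0.0501·22.76·(-0.92455) / (0.192·(+0.28569)) = -19.22 rad/s; magnitude 19.22 rad/s.

19.2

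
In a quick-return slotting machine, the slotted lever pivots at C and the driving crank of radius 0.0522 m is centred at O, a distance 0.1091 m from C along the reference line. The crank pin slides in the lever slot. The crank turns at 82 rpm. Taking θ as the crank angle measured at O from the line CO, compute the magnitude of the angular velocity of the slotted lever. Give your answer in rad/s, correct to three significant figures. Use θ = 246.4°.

ω = 8.587 rad/s (from 82 rpm).
Crank pin A relative to C: A = (d + r cosθ, r sinθ); lever angle φ = atan2(r sinθ, d + r cosθ).
Differentiating tanφ: φ̇ = rω(d cosθ + r)/(d² + r² + 2dr cosθ).
d² + r² + 2dr cosθ = |CA|² = 0.0100677 m²;  d cosθ + r = +0.0085219 m.
|ω_lever| = |0.0522·8.587·+0.0085219| / 0.0100677 = 0.37942 rad/s.

0.379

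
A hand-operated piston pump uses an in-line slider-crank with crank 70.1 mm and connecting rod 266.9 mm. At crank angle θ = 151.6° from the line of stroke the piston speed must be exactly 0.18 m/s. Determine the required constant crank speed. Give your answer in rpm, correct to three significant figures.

For an in-line slider-crank, |v_piston| = rω|sinθ|·[1 + r cosθ/√(L² − r² sin²θ)].
With r = 0.0701 m, L = 0.2669 m, θ = 151.6°: the bracketed kinematic factor |dx/dθ| = 0.025577 m.
ω = v/|dx/dθ| = 0.18/0.025577 = 7.0375 rad/s.
N = 60ω/(2π) = 67.203 rpm.

67.2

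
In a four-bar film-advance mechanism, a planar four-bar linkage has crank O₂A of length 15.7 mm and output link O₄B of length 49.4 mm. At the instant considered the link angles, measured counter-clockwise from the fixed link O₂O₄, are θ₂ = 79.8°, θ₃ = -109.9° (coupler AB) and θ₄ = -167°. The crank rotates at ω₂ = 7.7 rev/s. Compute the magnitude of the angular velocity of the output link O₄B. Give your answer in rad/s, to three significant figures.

3.09

ω₂ = 48.38 rad/s (from 7.7 rev/s).
Differentiating the loop-closure r₂e^{iθ₂}+r₃e^{iθ₃}=r₁+r₄e^{iθ₄} gives r₂ω₂e^{iθ₂}+r₃ω₃e^{iθ₃}=r₄ω₄e^{iθ₄}.
Eliminating the other unknown: ω₄ = r₂ω₂ sin(θ₂−θ₃) / [r₄ sin(θ₄−θ₃)].
Numerator sine = -0.16849; denominator sine = -0.83962.
Result = 0.0157·48.38·(-0.16849) / (0.0494·(-0.83962)) = +3.0856 rad/s; magnitude 3.0856 rad/s.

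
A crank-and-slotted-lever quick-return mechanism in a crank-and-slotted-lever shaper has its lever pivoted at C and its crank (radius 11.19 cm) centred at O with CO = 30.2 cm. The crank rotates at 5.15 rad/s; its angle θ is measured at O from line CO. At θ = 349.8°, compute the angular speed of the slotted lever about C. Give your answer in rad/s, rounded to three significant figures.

ω = 5.15 rad/s
Crank pin A relative to C: A = (d + r cosθ, r sinθ); lever angle φ = atan2(r sinθ, d + r cosθ).
Differentiating tanφ: φ̇ = rω(d cosθ + r)/(d² + r² + 2dr cosθ).
d² + r² + 2dr cosθ = |CA|² = 0.170245 m²;  d cosθ + r = +0.40913 m.
|ω_lever| = |0.1119·5.15·+0.40913| / 0.170245 = 1.3849 rad/s.

1.38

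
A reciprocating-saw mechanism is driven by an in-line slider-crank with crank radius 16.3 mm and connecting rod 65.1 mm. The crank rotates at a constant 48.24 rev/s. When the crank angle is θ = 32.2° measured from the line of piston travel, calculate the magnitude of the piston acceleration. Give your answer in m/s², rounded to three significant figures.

1440

ω = 2π·48.2 = 303.1 rad/s
x(θ) = r cosθ + √(L² − r² sin²θ); with ω constant, a = ω²·d²x/dθ².
d²x/dθ² = −r cosθ − r²(cos2θ)/√u − r⁴ sin²2θ/(4u^{3/2}),  u = L² − r² sin²θ = 0.00416257 m².
Substituting r = 0.0163 m, L = 0.0651 m, θ = 32.2°: d²x/dθ² = -0.015626 m.
a = ω²·d²x/dθ² = (303.1)²·(-0.015626) = -1435.5 m/s²;  |a| = 1435.5 m/s².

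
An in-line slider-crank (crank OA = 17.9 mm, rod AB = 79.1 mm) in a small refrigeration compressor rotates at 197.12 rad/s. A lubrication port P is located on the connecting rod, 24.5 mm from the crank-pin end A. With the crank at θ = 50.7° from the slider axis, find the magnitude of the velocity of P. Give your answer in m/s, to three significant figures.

ω = 197.1 rad/s.  Crank-pin speed |V_A| = rω = 3.5284 m/s, perpendicular to OA.
Rod angle: sinφ = −(r/L) sinθ ⇒ φ = -10.085°; ω_rod = −rω cosθ/√(L²−r²sin²θ) = -28.697 rad/s.
V_P = V_A + ω_rod × AP, with AP = 0.0245 m along the rod.
Components: V_Px = −rω sinθ − a·ω_rod·sinφ = -2.8536 m/s;  V_Py = rω cosθ + a·ω_rod·cosφ = +1.5426 m/s.
|V_P| = √(V_Px² + V_Py²) = 3.2439 m/s.

3.24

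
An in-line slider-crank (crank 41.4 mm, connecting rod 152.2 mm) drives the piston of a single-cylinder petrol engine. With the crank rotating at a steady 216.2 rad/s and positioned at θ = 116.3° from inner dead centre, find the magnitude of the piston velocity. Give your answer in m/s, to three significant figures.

7.03

ω = 216.2 rad/s
For an in-line slider-crank, x = r cosθ + √(L² − r² sin²θ), so v = −rω sinθ·[1 + r cosθ/√(L² − r² sin²θ)].
With r = 0.0414 m, L = 0.1522 m, θ = 116.3°: √(L² − r² sin²θ) = 0.14761 m.
v = −0.0414·216.2·0.89649·[1 + 0.0414·-0.44307/0.14761] = -7.027 m/s.
|v| = 7.027 m/s.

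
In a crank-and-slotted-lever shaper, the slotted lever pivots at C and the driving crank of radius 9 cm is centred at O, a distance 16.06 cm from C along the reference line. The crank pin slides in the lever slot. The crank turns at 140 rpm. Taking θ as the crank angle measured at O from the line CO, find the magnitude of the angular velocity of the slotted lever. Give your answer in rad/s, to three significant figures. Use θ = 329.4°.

5.12

ω = 14.66 rad/s (from 140 rpm).
Crank pin A relative to C: A = (d + r cosθ, r sinθ); lever angle φ = atan2(r sinθ, d + r cosθ).
Differentiating tanφ: φ̇ = rω(d cosθ + r)/(d² + r² + 2dr cosθ).
d² + r² + 2dr cosθ = |CA|² = 0.0587747 m²;  d cosθ + r = +0.22824 m.
|ω_lever| = |0.09·14.66·+0.22824| / 0.0587747 = 5.1238 rad/s.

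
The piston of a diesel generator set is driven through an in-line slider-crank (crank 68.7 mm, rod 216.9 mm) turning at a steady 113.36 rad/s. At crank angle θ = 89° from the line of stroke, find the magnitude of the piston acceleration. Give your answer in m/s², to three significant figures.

ω = 113.4 rad/s
x(θ) = r cosθ + √(L² − r² sin²θ); with ω constant, a = ω²·d²x/dθ².
d²x/dθ² = −r cosθ − r²(cos2θ)/√u − r⁴ sin²2θ/(4u^{3/2}),  u = L² − r² sin²θ = 0.0423274 m².
Substituting r = 0.0687 m, L = 0.2169 m, θ = 89°: d²x/dθ² = +0.021727 m.
a = ω²·d²x/dθ² = (113.4)²·(+0.021727) = +279.2 m/s²;  |a| = 279.2 m/s².

279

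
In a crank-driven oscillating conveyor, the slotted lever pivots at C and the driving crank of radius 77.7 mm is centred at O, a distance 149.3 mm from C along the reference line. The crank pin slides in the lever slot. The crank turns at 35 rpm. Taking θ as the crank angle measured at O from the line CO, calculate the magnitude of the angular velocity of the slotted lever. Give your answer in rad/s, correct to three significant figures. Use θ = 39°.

ω = 3.665 rad/s (from 35 rpm).
Crank pin A relative to C: A = (d + r cosθ, r sinθ); lever angle φ = atan2(r sinθ, d + r cosθ).
Differentiating tanφ: φ̇ = rω(d cosθ + r)/(d² + r² + 2dr cosθ).
d² + r² + 2dr cosθ = |CA|² = 0.0463585 m²;  d cosθ + r = +0.19373 m.
|ω_lever| = |0.0777·3.665·+0.19373| / 0.0463585 = 1.1901 rad/s.

1.19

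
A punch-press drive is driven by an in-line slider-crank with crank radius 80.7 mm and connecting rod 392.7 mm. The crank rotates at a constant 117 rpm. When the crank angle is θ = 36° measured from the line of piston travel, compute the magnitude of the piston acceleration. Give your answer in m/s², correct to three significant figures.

10.6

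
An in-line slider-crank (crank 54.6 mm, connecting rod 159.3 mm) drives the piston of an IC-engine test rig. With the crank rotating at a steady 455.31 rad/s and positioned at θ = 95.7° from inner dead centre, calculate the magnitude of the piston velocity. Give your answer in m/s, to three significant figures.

ω = 455.3 rad/s
For an in-line slider-crank, x = r cosθ + √(L² − r² sin²θ), so v = −rω sinθ·[1 + r cosθ/√(L² − r² sin²θ)].
With r = 0.0546 m, L = 0.1593 m, θ = 95.7°: √(L² − r² sin²θ) = 0.14975 m.
v = −0.0546·455.3·0.99506·[1 + 0.0546·-0.09932/0.14975] = -23.841 m/s.
|v| = 23.841 m/s.

23.8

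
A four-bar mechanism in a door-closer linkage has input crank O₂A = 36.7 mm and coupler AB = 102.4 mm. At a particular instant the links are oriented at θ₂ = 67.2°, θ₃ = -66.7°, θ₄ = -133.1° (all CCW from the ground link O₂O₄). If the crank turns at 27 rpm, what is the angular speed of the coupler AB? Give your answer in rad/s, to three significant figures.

0.384

ω₂ = 2.827 rad/s (from 27 rpm).
Differentiating the loop-closure r₂e^{iθ₂}+r₃e^{iθ₃}=r₁+r₄e^{iθ₄} gives r₂ω₂e^{iθ₂}+r₃ω₃e^{iθ₃}=r₄ω₄e^{iθ₄}.
Eliminating the other unknown: ω₃ = r₂ω₂ sin(θ₄−θ₂) / [r₃ sin(θ₃−θ₄)].
Numerator sine = +0.34694; denominator sine = +0.91636.
Result = 0.0367·2.827·(+0.34694) / (0.1024·(+0.91636)) = +0.38365 rad/s; magnitude 0.38365 rad/s.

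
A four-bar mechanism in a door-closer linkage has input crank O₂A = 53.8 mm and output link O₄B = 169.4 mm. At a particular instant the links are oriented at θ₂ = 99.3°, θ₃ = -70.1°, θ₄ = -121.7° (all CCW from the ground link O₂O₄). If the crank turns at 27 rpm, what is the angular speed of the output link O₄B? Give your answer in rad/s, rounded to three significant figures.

ω₂ = 2.827 rad/s (from 27 rpm).
Differentiating the loop-closure r₂e^{iθ₂}+r₃e^{iθ₃}=r₁+r₄e^{iθ₄} gives r₂ω₂e^{iθ₂}+r₃ω₃e^{iθ₃}=r₄ω₄e^{iθ₄}.
Eliminating the other unknown: ω₄ = r₂ω₂ sin(θ₂−θ₃) / [r₄ sin(θ₄−θ₃)].
Numerator sine = +0.18395; denominator sine = -0.78369.
Result = 0.0538·2.827·(+0.18395) / (0.1694·(-0.78369)) = -0.21077 rad/s; magnitude 0.21077 rad/s.

0.211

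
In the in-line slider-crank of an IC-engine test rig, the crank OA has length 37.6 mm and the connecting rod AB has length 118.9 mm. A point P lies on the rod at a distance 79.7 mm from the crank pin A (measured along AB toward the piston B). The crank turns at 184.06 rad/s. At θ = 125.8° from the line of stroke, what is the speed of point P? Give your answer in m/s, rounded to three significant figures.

5.07

ω = 184.1 rad/s.  Crank-pin speed |V_A| = rω = 6.9207 m/s, perpendicular to OA.
Rod angle: sinφ = −(r/L) sinθ ⇒ φ = -14.862°; ω_rod = −rω cosθ/√(L²−r²sin²θ) = +35.226 rad/s.
V_P = V_A + ω_rod × AP, with AP = 0.0797 m along the rod.
Components: V_Px = −rω sinθ − a·ω_rod·sinφ = -4.893 m/s;  V_Py = rω cosθ + a·ω_rod·cosφ = -1.3347 m/s.
|V_P| = √(V_Px² + V_Py²) = 5.0718 m/s.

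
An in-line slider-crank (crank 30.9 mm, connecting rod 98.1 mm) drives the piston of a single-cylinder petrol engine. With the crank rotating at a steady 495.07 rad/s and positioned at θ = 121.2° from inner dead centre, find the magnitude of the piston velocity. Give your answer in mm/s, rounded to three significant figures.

10900

ω = 495.1 rad/s
For an in-line slider-crank, x = r cosθ + √(L² − r² sin²θ), so v = −rω sinθ·[1 + r cosθ/√(L² − r² sin²θ)].
With r = 0.0309 m, L = 0.0981 m, θ = 121.2°: √(L² − r² sin²θ) = 0.094472 m.
v = −0.0309·495.1·0.85536·[1 + 0.0309·-0.51803/0.094472] = -10.868 m/s.
|v| = 10.868 m/s = 10868 mm/s.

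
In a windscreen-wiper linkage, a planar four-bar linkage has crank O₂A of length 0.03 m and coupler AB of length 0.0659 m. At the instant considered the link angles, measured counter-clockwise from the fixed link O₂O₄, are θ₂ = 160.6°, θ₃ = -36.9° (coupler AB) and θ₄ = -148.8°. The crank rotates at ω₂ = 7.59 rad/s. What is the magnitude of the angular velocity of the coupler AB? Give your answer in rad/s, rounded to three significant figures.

ω₂ = 7.59 rad/s
Differentiating the loop-closure r₂e^{iθ₂}+r₃e^{iθ₃}=r₁+r₄e^{iθ₄} gives r₂ω₂e^{iθ₂}+r₃ω₃e^{iθ₃}=r₄ω₄e^{iθ₄}.
Eliminating the other unknown: ω₃ = r₂ω₂ sin(θ₄−θ₂) / [r₃ sin(θ₃−θ₄)].
Numerator sine = +0.77273; denominator sine = +0.92784.
Result = 0.03·7.59·(+0.77273) / (0.0659·(+0.92784)) = +2.8776 rad/s; magnitude 2.8776 rad/s.

2.88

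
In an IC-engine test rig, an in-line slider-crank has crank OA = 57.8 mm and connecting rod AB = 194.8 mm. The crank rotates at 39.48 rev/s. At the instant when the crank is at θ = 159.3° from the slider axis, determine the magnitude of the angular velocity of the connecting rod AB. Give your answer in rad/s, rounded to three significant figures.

ω = 248.1 rad/s (converted from 39.48 rev/s).
The rod makes angle φ with the slider axis where L sinφ = r sinθ; differentiating, L cosφ·φ̇ = r ω cosθ.
L cosφ = √(L² − r² sin²θ) = 0.19373 m.
|ω_rod| = r ω |cosθ| / √(L² − r² sin²θ) = 0.0578·248.1·0.93544/0.19373 = 69.233 rad/s.

69.2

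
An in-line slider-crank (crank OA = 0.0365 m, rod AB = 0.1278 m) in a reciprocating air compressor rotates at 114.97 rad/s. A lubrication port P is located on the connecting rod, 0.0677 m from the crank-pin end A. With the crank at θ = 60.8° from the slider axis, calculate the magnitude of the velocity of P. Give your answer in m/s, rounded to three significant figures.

4.06

ω = 115 rad/s.  Crank-pin speed |V_A| = rω = 4.1964 m/s, perpendicular to OA.
Rod angle: sinφ = −(r/L) sinθ ⇒ φ = -14.437°; ω_rod = −rω cosθ/√(L²−r²sin²θ) = -16.542 rad/s.
V_P = V_A + ω_rod × AP, with AP = 0.0677 m along the rod.
Components: V_Px = −rω sinθ − a·ω_rod·sinφ = -3.9423 m/s;  V_Py = rω cosθ + a·ω_rod·cosφ = +0.96276 m/s.
|V_P| = √(V_Px² + V_Py²) = 4.0582 m/s.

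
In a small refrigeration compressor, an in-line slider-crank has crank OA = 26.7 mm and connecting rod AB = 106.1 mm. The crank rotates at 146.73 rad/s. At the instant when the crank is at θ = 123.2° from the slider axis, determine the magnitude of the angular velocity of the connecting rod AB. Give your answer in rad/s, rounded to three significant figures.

ω = 146.7 rad/s
The rod makes angle φ with the slider axis where L sinφ = r sinθ; differentiating, L cosφ·φ̇ = r ω cosθ.
L cosφ = √(L² − r² sin²θ) = 0.10372 m.
|ω_rod| = r ω |cosθ| / √(L² − r² sin²θ) = 0.0267·146.7·0.54756/0.10372 = 20.682 rad/s.

20.7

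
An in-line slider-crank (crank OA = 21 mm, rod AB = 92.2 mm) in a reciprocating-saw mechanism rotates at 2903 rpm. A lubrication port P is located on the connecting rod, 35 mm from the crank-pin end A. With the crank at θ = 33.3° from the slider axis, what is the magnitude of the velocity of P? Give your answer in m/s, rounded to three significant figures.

ω = 304 rad/s.  Crank-pin speed |V_A| = rω = 6.384 m/s, perpendicular to OA.
Rod angle: sinφ = −(r/L) sinθ ⇒ φ = -7.184°; ω_rod = −rω cosθ/√(L²−r²sin²θ) = -58.33 rad/s.
V_P = V_A + ω_rod × AP, with AP = 0.035 m along the rod.
Components: V_Px = −rω sinθ − a·ω_rod·sinφ = -3.7603 m/s;  V_Py = rω cosθ + a·ω_rod·cosφ = +3.3103 m/s.
|V_P| = √(V_Px² + V_Py²) = 5.0098 m/s.

5.01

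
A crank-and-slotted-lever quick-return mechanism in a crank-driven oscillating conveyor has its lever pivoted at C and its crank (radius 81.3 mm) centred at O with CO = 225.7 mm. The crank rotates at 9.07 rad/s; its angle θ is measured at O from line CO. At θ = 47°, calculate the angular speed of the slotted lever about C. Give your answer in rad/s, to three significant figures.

ω = 9.07 rad/s
Crank pin A relative to C: A = (d + r cosθ, r sinθ); lever angle φ = atan2(r sinθ, d + r cosθ).
Differentiating tanφ: φ̇ = rω(d cosθ + r)/(d² + r² + 2dr cosθ).
d² + r² + 2dr cosθ = |CA|² = 0.0825787 m²;  d cosθ + r = +0.23523 m.
|ω_lever| = |0.0813·9.07·+0.23523| / 0.0825787 = 2.1005 rad/s.

2.10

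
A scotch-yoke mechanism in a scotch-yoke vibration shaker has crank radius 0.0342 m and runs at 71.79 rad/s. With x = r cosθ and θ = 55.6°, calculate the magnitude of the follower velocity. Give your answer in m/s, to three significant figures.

2.03

ω = 71.79 rad/s
x = r cosθ ⇒ ẋ = −rω sinθ.
|v| = rω|sinθ| = 0.0342·71.79·|sin 55.6°| = 2.0258 m/s.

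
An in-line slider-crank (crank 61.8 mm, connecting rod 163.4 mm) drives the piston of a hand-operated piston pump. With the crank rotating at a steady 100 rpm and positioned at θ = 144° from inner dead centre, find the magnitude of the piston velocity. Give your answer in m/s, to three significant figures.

ω = 2π·100/60 = 10.47 rad/s
For an in-line slider-crank, x = r cosθ + √(L² − r² sin²θ), so v = −rω sinθ·[1 + r cosθ/√(L² − r² sin²θ)].
With r = 0.0618 m, L = 0.1634 m, θ = 144°: √(L² − r² sin²θ) = 0.15931 m.
v = −0.0618·10.47·0.58779·[1 + 0.0618·-0.80902/0.15931] = -0.26101 m/s.
|v| = 0.26101 m/s.

0.261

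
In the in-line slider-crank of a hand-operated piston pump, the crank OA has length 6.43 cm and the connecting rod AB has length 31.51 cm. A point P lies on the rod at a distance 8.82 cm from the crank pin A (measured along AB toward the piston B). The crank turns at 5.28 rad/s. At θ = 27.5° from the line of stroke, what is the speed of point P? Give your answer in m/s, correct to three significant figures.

ω = 5.28 rad/s.  Crank-pin speed |V_A| = rω = 0.3395 m/s, perpendicular to OA.
Rod angle: sinφ = −(r/L) sinθ ⇒ φ = -5.407°; ω_rod = −rω cosθ/√(L²−r²sin²θ) = -0.95998 rad/s.
V_P = V_A + ω_rod × AP, with AP = 0.0882 m along the rod.
Components: V_Px = −rω sinθ − a·ω_rod·sinφ = -0.16474 m/s;  V_Py = rω cosθ + a·ω_rod·cosφ = +0.21685 m/s.
|V_P| = √(V_Px² + V_Py²) = 0.27233 m/s.

0.272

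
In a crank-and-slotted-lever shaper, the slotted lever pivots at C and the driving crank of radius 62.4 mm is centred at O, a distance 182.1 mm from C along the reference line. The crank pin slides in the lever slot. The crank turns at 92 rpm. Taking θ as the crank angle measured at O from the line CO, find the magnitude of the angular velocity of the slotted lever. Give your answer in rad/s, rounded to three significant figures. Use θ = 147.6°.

3.07

ω = 9.634 rad/s (from 92 rpm).
Crank pin A relative to C: A = (d + r cosθ, r sinθ); lever angle φ = atan2(r sinθ, d + r cosθ).
Differentiating tanφ: φ̇ = rω(d cosθ + r)/(d² + r² + 2dr cosθ).
d² + r² + 2dr cosθ = |CA|² = 0.0178659 m²;  d cosθ + r = -0.091352 m.
|ω_lever| = |0.0624·9.634·-0.091352| / 0.0178659 = 3.0739 rad/s.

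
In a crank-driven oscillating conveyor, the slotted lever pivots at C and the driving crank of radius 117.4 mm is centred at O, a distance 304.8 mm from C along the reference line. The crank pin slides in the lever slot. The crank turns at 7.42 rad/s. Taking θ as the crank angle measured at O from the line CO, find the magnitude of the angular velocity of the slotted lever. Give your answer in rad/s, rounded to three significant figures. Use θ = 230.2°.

1.11

ω = 7.42 rad/s
Crank pin A relative to C: A = (d + r cosθ, r sinθ); lever angle φ = atan2(r sinθ, d + r cosθ).
Differentiating tanφ: φ̇ = rω(d cosθ + r)/(d² + r² + 2dr cosθ).
d² + r² + 2dr cosθ = |CA|² = 0.060875 m²;  d cosθ + r = -0.077705 m.
|ω_lever| = |0.1174·7.42·-0.077705| / 0.060875 = 1.1119 rad/s.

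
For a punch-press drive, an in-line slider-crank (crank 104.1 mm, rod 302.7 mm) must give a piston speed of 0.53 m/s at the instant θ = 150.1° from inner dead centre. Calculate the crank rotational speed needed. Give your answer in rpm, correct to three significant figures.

140

For an in-line slider-crank, |v_piston| = rω|sinθ|·[1 + r cosθ/√(L² − r² sin²θ)].
With r = 0.1041 m, L = 0.3027 m, θ = 150.1°: the bracketed kinematic factor |dx/dθ| = 0.036189 m.
ω = v/|dx/dθ| = 0.53/0.036189 = 14.645 rad/s.
N = 60ω/(2π) = 139.85 rpm.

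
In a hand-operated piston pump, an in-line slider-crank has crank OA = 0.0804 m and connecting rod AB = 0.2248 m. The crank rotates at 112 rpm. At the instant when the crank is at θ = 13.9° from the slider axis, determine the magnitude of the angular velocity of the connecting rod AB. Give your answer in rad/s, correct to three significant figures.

ω = 11.73 rad/s (converted from 112 rpm).
The rod makes angle φ with the slider axis where L sinφ = r sinθ; differentiating, L cosφ·φ̇ = r ω cosθ.
L cosφ = √(L² − r² sin²θ) = 0.22397 m.
|ω_rod| = r ω |cosθ| / √(L² − r² sin²θ) = 0.0804·11.73·0.97072/0.22397 = 4.087 rad/s.

4.09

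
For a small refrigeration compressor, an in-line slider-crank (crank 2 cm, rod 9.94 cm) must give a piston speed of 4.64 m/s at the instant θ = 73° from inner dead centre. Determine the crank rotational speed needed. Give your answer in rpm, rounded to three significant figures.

2190

For an in-line slider-crank, |v_piston| = rω|sinθ|·[1 + r cosθ/√(L² − r² sin²θ)].
With r = 0.02 m, L = 0.0994 m, θ = 73°: the bracketed kinematic factor |dx/dθ| = 0.020273 m.
ω = v/|dx/dθ| = 4.64/0.020273 = 228.88 rad/s.
N = 60ω/(2π) = 2185.6 rpm.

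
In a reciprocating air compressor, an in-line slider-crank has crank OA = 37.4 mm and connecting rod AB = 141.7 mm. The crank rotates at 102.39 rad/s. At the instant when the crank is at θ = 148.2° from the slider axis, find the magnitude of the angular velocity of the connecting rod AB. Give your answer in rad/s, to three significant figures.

ω = 102.4 rad/s
The rod makes angle φ with the slider axis where L sinφ = r sinθ; differentiating, L cosφ·φ̇ = r ω cosθ.
L cosφ = √(L² − r² sin²θ) = 0.14032 m.
|ω_rod| = r ω |cosθ| / √(L² − r² sin²θ) = 0.0374·102.4·0.84989/0.14032 = 23.193 rad/s.

23.2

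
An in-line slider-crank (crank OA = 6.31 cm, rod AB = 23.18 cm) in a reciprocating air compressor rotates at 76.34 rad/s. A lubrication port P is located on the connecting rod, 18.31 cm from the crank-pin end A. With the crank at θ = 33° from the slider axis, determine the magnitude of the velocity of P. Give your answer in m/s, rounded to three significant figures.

ω = 76.34 rad/s.  Crank-pin speed |V_A| = rω = 4.8171 m/s, perpendicular to OA.
Rod angle: sinφ = −(r/L) sinθ ⇒ φ = -8.526°; ω_rod = −rω cosθ/√(L²−r²sin²θ) = -17.623 rad/s.
V_P = V_A + ω_rod × AP, with AP = 0.1831 m along the rod.
Components: V_Px = −rω sinθ − a·ω_rod·sinφ = -3.102 m/s;  V_Py = rω cosθ + a·ω_rod·cosφ = +0.84877 m/s.
|V_P| = √(V_Px² + V_Py²) = 3.216 m/s.

3.22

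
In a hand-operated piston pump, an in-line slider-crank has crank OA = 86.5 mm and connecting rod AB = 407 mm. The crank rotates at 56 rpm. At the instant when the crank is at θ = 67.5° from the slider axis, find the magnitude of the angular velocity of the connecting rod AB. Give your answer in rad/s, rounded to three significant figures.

0.486

ω = 5.864 rad/s (converted from 56 rpm).
The rod makes angle φ with the slider axis where L sinφ = r sinθ; differentiating, L cosφ·φ̇ = r ω cosθ.
L cosφ = √(L² − r² sin²θ) = 0.39908 m.
|ω_rod| = r ω |cosθ| / √(L² − r² sin²θ) = 0.0865·5.864·0.38268/0.39908 = 0.48642 rad/s.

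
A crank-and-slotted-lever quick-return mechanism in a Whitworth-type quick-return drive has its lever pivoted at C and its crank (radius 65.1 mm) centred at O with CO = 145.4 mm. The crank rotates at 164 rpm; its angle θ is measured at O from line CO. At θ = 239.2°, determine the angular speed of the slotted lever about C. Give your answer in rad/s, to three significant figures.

ω = 17.17 rad/s (from 164 rpm).
Crank pin A relative to C: A = (d + r cosθ, r sinθ); lever angle φ = atan2(r sinθ, d + r cosθ).
Differentiating tanφ: φ̇ = rω(d cosθ + r)/(d² + r² + 2dr cosθ).
d² + r² + 2dr cosθ = |CA|² = 0.0156856 m²;  d cosθ + r = -0.009351 m.
|ω_lever| = |0.0651·17.17·-0.009351| / 0.0156856 = 0.66652 rad/s.

0.667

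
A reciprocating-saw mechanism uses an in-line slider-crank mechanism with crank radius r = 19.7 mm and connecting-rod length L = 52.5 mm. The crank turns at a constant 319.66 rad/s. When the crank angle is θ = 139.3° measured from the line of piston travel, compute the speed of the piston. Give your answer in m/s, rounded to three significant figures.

ω = 319.7 rad/s
For an in-line slider-crank, x = r cosθ + √(L² − r² sin²θ), so v = −rω sinθ·[1 + r cosθ/√(L² − r² sin²θ)].
With r = 0.0197 m, L = 0.0525 m, θ = 139.3°: √(L² − r² sin²θ) = 0.050904 m.
v = −0.0197·319.7·0.65210·[1 + 0.0197·-0.75813/0.050904] = -2.9016 m/s.
|v| = 2.9016 m/s.

2.90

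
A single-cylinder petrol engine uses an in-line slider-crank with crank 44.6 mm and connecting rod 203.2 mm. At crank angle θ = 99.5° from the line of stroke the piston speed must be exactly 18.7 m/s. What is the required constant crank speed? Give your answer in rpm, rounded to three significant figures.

4220

For an in-line slider-crank, |v_piston| = rω|sinθ|·[1 + r cosθ/√(L² − r² sin²θ)].
With r = 0.0446 m, L = 0.2032 m, θ = 99.5°: the bracketed kinematic factor |dx/dθ| = 0.042356 m.
ω = v/|dx/dθ| = 18.7/0.042356 = 441.49 rad/s.
N = 60ω/(2π) = 4216 rpm.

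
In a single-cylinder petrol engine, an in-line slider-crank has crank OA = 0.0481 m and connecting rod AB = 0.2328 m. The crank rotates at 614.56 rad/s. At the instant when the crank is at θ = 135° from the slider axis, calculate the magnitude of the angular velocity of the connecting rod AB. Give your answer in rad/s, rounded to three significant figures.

90.8

ω = 614.6 rad/s
The rod makes angle φ with the slider axis where L sinφ = r sinθ; differentiating, L cosφ·φ̇ = r ω cosθ.
L cosφ = √(L² − r² sin²θ) = 0.2303 m.
|ω_rod| = r ω |cosθ| / √(L² − r² sin²θ) = 0.0481·614.6·0.70711/0.2303 = 90.76 rad/s.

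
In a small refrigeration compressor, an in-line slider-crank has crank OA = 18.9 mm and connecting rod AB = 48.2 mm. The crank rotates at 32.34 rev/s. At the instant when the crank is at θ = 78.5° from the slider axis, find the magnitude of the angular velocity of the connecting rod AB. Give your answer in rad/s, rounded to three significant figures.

ω = 203.2 rad/s (converted from 32.34 rev/s).
The rod makes angle φ with the slider axis where L sinφ = r sinθ; differentiating, L cosφ·φ̇ = r ω cosθ.
L cosφ = √(L² − r² sin²θ) = 0.0445 m.
|ω_rod| = r ω |cosθ| / √(L² − r² sin²θ) = 0.0189·203.2·0.19937/0.0445 = 17.206 rad/s.

17.2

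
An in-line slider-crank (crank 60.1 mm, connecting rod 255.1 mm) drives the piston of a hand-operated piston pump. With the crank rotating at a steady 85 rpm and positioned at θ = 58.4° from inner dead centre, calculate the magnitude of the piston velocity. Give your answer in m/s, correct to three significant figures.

ω = 2π·85/60 = 8.901 rad/s
For an in-line slider-crank, x = r cosθ + √(L² − r² sin²θ), so v = −rω sinθ·[1 + r cosθ/√(L² − r² sin²θ)].
With r = 0.0601 m, L = 0.2551 m, θ = 58.4°: √(L² − r² sin²θ) = 0.24991 m.
v = −0.0601·8.901·0.85173·[1 + 0.0601·0.52399/0.24991] = -0.51306 m/s.
|v| = 0.51306 m/s.

0.513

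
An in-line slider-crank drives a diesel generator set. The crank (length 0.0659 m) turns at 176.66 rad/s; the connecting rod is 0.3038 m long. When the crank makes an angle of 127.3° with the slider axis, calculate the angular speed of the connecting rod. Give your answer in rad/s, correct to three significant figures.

23.6

ω = 176.7 rad/s
The rod makes angle φ with the slider axis where L sinφ = r sinθ; differentiating, L cosφ·φ̇ = r ω cosθ.
L cosφ = √(L² − r² sin²θ) = 0.29924 m.
|ω_rod| = r ω |cosθ| / √(L² − r² sin²θ) = 0.0659·176.7·0.60599/0.29924 = 23.576 rad/s.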